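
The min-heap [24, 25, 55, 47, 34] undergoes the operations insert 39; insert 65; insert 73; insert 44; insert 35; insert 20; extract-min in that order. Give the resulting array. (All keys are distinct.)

[24, 25, 39, 44, 34, 55, 65, 73, 47, 35]

insert 39:
  append 39 at index 5 → [24, 25, 55, 47, 34, 39]
  39 < parent 55 at index 2, swap → [24, 25, 39, 47, 34, 55]
insert 65:
  append 65 at index 6 → [24, 25, 39, 47, 34, 55, 65] (no swap needed)
insert 73:
  append 73 at index 7 → [24, 25, 39, 47, 34, 55, 65, 73] (no swap needed)
insert 44:
  append 44 at index 8 → [24, 25, 39, 47, 34, 55, 65, 73, 44]
  44 < parent 47 at index 3, swap → [24, 25, 39, 44, 34, 55, 65, 73, 47]
insert 35:
  append 35 at index 9 → [24, 25, 39, 44, 34, 55, 65, 73, 47, 35] (no swap needed)
insert 20:
  append 20 at index 10 → [24, 25, 39, 44, 34, 55, 65, 73, 47, 35, 20]
  20 < parent 34 at index 4, swap → [24, 25, 39, 44, 20, 55, 65, 73, 47, 35, 34]
  20 < parent 25 at index 1, swap → [24, 20, 39, 44, 25, 55, 65, 73, 47, 35, 34]
  20 < parent 24 at index 0, swap → [20, 24, 39, 44, 25, 55, 65, 73, 47, 35, 34]
extract-min → returns 20:
  remove root 20; move last element 34 to root → [34, 24, 39, 44, 25, 55, 65, 73, 47, 35]
  34 vs smaller child 24 at index 1, swap → [24, 34, 39, 44, 25, 55, 65, 73, 47, 35]
  34 vs smaller child 25 at index 4, swap → [24, 25, 39, 44, 34, 55, 65, 73, 47, 35]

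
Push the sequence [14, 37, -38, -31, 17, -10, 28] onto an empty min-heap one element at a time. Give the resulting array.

[-38, -31, -10, 37, 17, 14, 28]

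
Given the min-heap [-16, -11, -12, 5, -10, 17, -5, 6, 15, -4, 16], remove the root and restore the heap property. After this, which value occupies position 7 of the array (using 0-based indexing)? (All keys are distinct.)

6

remove root -16; move last element 16 to root → [16, -11, -12, 5, -10, 17, -5, 6, 15, -4]
16 vs smaller child -12 at index 2, swap → [-12, -11, 16, 5, -10, 17, -5, 6, 15, -4]
16 vs smaller child -5 at index 6, swap → [-12, -11, -5, 5, -10, 17, 16, 6, 15, -4]
resulting array: [-12, -11, -5, 5, -10, 17, 16, 6, 15, -4]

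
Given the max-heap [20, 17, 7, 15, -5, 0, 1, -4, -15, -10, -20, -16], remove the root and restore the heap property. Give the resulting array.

remove root 20; move last element -16 to root → [-16, 17, 7, 15, -5, 0, 1, -4, -15, -10, -20]
-16 vs larger child 17 at index 1, swap → [17, -16, 7, 15, -5, 0, 1, -4, -15, -10, -20]
-16 vs larger child 15 at index 3, swap → [17, 15, 7, -16, -5, 0, 1, -4, -15, -10, -20]
-16 vs larger child -4 at index 7, swap → [17, 15, 7, -4, -5, 0, 1, -16, -15, -10, -20]

[17, 15, 7, -4, -5, 0, 1, -16, -15, -10, -20]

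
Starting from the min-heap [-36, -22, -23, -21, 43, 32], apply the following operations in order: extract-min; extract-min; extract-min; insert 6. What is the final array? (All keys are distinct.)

extract-min → returns -36:
  remove root -36; move last element 32 to root → [32, -22, -23, -21, 43]
  32 vs smaller child -23 at index 2, swap → [-23, -22, 32, -21, 43]
extract-min → returns -23:
  remove root -23; move last element 43 to root → [43, -22, 32, -21]
  43 vs smaller child -22 at index 1, swap → [-22, 43, 32, -21]
  43 vs only child -21 at index 3, swap → [-22, -21, 32, 43]
extract-min → returns -22:
  remove root -22; move last element 43 to root → [43, -21, 32]
  43 vs smaller child -21 at index 1, swap → [-21, 43, 32]
insert 6:
  append 6 at index 3 → [-21, 43, 32, 6]
  6 < parent 43 at index 1, swap → [-21, 6, 32, 43]

[-21, 6, 32, 43]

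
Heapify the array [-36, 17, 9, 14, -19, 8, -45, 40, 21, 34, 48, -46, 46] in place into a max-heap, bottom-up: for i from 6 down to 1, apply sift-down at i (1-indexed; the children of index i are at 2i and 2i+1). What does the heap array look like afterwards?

sift down from index 6:
  8 vs larger child 46 at index 13, swap → [-36, 17, 9, 14, -19, 46, -45, 40, 21, 34, 48, -46, 8]
sift down from index 5:
  -19 vs larger child 48 at index 11, swap → [-36, 17, 9, 14, 48, 46, -45, 40, 21, 34, -19, -46, 8]
sift down from index 4:
  14 vs larger child 40 at index 8, swap → [-36, 17, 9, 40, 48, 46, -45, 14, 21, 34, -19, -46, 8]
sift down from index 3:
  9 vs larger child 46 at index 6, swap → [-36, 17, 46, 40, 48, 9, -45, 14, 21, 34, -19, -46, 8]
sift down from index 2:
  17 vs larger child 48 at index 5, swap → [-36, 48, 46, 40, 17, 9, -45, 14, 21, 34, -19, -46, 8]
  17 vs larger child 34 at index 10, swap → [-36, 48, 46, 40, 34, 9, -45, 14, 21, 17, -19, -46, 8]
sift down from index 1:
  -36 vs larger child 48 at index 2, swap → [48, -36, 46, 40, 34, 9, -45, 14, 21, 17, -19, -46, 8]
  -36 vs larger child 40 at index 4, swap → [48, 40, 46, -36, 34, 9, -45, 14, 21, 17, -19, -46, 8]
  -36 vs larger child 21 at index 9, swap → [48, 40, 46, 21, 34, 9, -45, 14, -36, 17, -19, -46, 8]

[48, 40, 46, 21, 34, 9, -45, 14, -36, 17, -19, -46, 8]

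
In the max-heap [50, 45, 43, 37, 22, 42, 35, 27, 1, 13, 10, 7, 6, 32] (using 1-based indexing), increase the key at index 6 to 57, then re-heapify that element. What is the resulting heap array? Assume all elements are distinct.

[57, 45, 50, 37, 22, 43, 35, 27, 1, 13, 10, 7, 6, 32]

set index 6 from 42 to 57 → [50, 45, 43, 37, 22, 57, 35, 27, 1, 13, 10, 7, 6, 32]
57 > parent 43 at index 3, swap → [50, 45, 57, 37, 22, 43, 35, 27, 1, 13, 10, 7, 6, 32]
57 > parent 50 at index 1, swap → [57, 45, 50, 37, 22, 43, 35, 27, 1, 13, 10, 7, 6, 32]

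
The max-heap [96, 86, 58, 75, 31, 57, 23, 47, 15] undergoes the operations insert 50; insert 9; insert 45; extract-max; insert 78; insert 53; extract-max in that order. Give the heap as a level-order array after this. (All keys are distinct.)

[78, 75, 58, 47, 50, 57, 23, 45, 15, 31, 9, 53]

insert 50:
  append 50 at index 9 → [96, 86, 58, 75, 31, 57, 23, 47, 15, 50]
  50 > parent 31 at index 4, swap → [96, 86, 58, 75, 50, 57, 23, 47, 15, 31]
insert 9:
  append 9 at index 10 → [96, 86, 58, 75, 50, 57, 23, 47, 15, 31, 9] (no swap needed)
insert 45:
  append 45 at index 11 → [96, 86, 58, 75, 50, 57, 23, 47, 15, 31, 9, 45] (no swap needed)
extract-max → returns 96:
  remove root 96; move last element 45 to root → [45, 86, 58, 75, 50, 57, 23, 47, 15, 31, 9]
  45 vs larger child 86 at index 1, swap → [86, 45, 58, 75, 50, 57, 23, 47, 15, 31, 9]
  45 vs larger child 75 at index 3, swap → [86, 75, 58, 45, 50, 57, 23, 47, 15, 31, 9]
  45 vs larger child 47 at index 7, swap → [86, 75, 58, 47, 50, 57, 23, 45, 15, 31, 9]
insert 78:
  append 78 at index 11 → [86, 75, 58, 47, 50, 57, 23, 45, 15, 31, 9, 78]
  78 > parent 57 at index 5, swap → [86, 75, 58, 47, 50, 78, 23, 45, 15, 31, 9, 57]
  78 > parent 58 at index 2, swap → [86, 75, 78, 47, 50, 58, 23, 45, 15, 31, 9, 57]
insert 53:
  append 53 at index 12 → [86, 75, 78, 47, 50, 58, 23, 45, 15, 31, 9, 57, 53] (no swap needed)
extract-max → returns 86:
  remove root 86; move last element 53 to root → [53, 75, 78, 47, 50, 58, 23, 45, 15, 31, 9, 57]
  53 vs larger child 78 at index 2, swap → [78, 75, 53, 47, 50, 58, 23, 45, 15, 31, 9, 57]
  53 vs larger child 58 at index 5, swap → [78, 75, 58, 47, 50, 53, 23, 45, 15, 31, 9, 57]
  53 vs only child 57 at index 11, swap → [78, 75, 58, 47, 50, 57, 23, 45, 15, 31, 9, 53]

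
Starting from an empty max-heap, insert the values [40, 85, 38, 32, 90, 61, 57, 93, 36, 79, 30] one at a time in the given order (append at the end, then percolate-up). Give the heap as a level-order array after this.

[93, 90, 61, 85, 79, 38, 57, 32, 36, 40, 30]

Insert 40:
  append 40 at index 0 → [40] (no swap needed)
Insert 85:
  append 85 at index 1 → [40, 85]
  85 > parent 40 at index 0, swap → [85, 40]
Insert 38:
  append 38 at index 2 → [85, 40, 38] (no swap needed)
Insert 32:
  append 32 at index 3 → [85, 40, 38, 32] (no swap needed)
Insert 90:
  append 90 at index 4 → [85, 40, 38, 32, 90]
  90 > parent 40 at index 1, swap → [85, 90, 38, 32, 40]
  90 > parent 85 at index 0, swap → [90, 85, 38, 32, 40]
Insert 61:
  append 61 at index 5 → [90, 85, 38, 32, 40, 61]
  61 > parent 38 at index 2, swap → [90, 85, 61, 32, 40, 38]
Insert 57:
  append 57 at index 6 → [90, 85, 61, 32, 40, 38, 57] (no swap needed)
Insert 93:
  append 93 at index 7 → [90, 85, 61, 32, 40, 38, 57, 93]
  93 > parent 32 at index 3, swap → [90, 85, 61, 93, 40, 38, 57, 32]
  93 > parent 85 at index 1, swap → [90, 93, 61, 85, 40, 38, 57, 32]
  93 > parent 90 at index 0, swap → [93, 90, 61, 85, 40, 38, 57, 32]
Insert 36:
  append 36 at index 8 → [93, 90, 61, 85, 40, 38, 57, 32, 36] (no swap needed)
Insert 79:
  append 79 at index 9 → [93, 90, 61, 85, 40, 38, 57, 32, 36, 79]
  79 > parent 40 at index 4, swap → [93, 90, 61, 85, 79, 38, 57, 32, 36, 40]
Insert 30:
  append 30 at index 10 → [93, 90, 61, 85, 79, 38, 57, 32, 36, 40, 30] (no swap needed)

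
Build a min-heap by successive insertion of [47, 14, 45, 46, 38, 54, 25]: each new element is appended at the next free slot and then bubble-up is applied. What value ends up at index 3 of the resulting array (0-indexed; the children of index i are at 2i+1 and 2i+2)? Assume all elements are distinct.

Insert 47:
  append 47 at index 0 → [47] (no swap needed)
Insert 14:
  append 14 at index 1 → [47, 14]
  14 < parent 47 at index 0, swap → [14, 47]
Insert 45:
  append 45 at index 2 → [14, 47, 45] (no swap needed)
Insert 46:
  append 46 at index 3 → [14, 47, 45, 46]
  46 < parent 47 at index 1, swap → [14, 46, 45, 47]
Insert 38:
  append 38 at index 4 → [14, 46, 45, 47, 38]
  38 < parent 46 at index 1, swap → [14, 38, 45, 47, 46]
Insert 54:
  append 54 at index 5 → [14, 38, 45, 47, 46, 54] (no swap needed)
Insert 25:
  append 25 at index 6 → [14, 38, 45, 47, 46, 54, 25]
  25 < parent 45 at index 2, swap → [14, 38, 25, 47, 46, 54, 45]
resulting array: [14, 38, 25, 47, 46, 54, 45]

47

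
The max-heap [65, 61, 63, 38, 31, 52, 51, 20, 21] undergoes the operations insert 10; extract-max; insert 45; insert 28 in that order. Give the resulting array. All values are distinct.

[63, 61, 52, 38, 45, 10, 51, 20, 21, 31, 28]

insert 10:
  append 10 at index 9 → [65, 61, 63, 38, 31, 52, 51, 20, 21, 10] (no swap needed)
extract-max → returns 65:
  remove root 65; move last element 10 to root → [10, 61, 63, 38, 31, 52, 51, 20, 21]
  10 vs larger child 63 at index 2, swap → [63, 61, 10, 38, 31, 52, 51, 20, 21]
  10 vs larger child 52 at index 5, swap → [63, 61, 52, 38, 31, 10, 51, 20, 21]
insert 45:
  append 45 at index 9 → [63, 61, 52, 38, 31, 10, 51, 20, 21, 45]
  45 > parent 31 at index 4, swap → [63, 61, 52, 38, 45, 10, 51, 20, 21, 31]
insert 28:
  append 28 at index 10 → [63, 61, 52, 38, 45, 10, 51, 20, 21, 31, 28] (no swap needed)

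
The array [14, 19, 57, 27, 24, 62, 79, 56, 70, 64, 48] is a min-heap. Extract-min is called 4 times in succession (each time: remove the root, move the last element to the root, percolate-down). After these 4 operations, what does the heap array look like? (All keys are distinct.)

[48, 56, 57, 64, 70, 62, 79]

extract-min #1 returns 14:
  remove root 14; move last element 48 to root → [48, 19, 57, 27, 24, 62, 79, 56, 70, 64]
  48 vs smaller child 19 at index 1, swap → [19, 48, 57, 27, 24, 62, 79, 56, 70, 64]
  48 vs smaller child 24 at index 4, swap → [19, 24, 57, 27, 48, 62, 79, 56, 70, 64]
extract-min #2 returns 19:
  remove root 19; move last element 64 to root → [64, 24, 57, 27, 48, 62, 79, 56, 70]
  64 vs smaller child 24 at index 1, swap → [24, 64, 57, 27, 48, 62, 79, 56, 70]
  64 vs smaller child 27 at index 3, swap → [24, 27, 57, 64, 48, 62, 79, 56, 70]
  64 vs smaller child 56 at index 7, swap → [24, 27, 57, 56, 48, 62, 79, 64, 70]
extract-min #3 returns 24:
  remove root 24; move last element 70 to root → [70, 27, 57, 56, 48, 62, 79, 64]
  70 vs smaller child 27 at index 1, swap → [27, 70, 57, 56, 48, 62, 79, 64]
  70 vs smaller child 48 at index 4, swap → [27, 48, 57, 56, 70, 62, 79, 64]
extract-min #4 returns 27:
  remove root 27; move last element 64 to root → [64, 48, 57, 56, 70, 62, 79]
  64 vs smaller child 48 at index 1, swap → [48, 64, 57, 56, 70, 62, 79]
  64 vs smaller child 56 at index 3, swap → [48, 56, 57, 64, 70, 62, 79]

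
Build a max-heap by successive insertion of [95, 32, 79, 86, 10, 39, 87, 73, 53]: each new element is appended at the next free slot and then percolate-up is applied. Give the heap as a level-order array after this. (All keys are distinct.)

[95, 86, 87, 73, 10, 39, 79, 32, 53]

Insert 95:
  append 95 at index 0 → [95] (no swap needed)
Insert 32:
  append 32 at index 1 → [95, 32] (no swap needed)
Insert 79:
  append 79 at index 2 → [95, 32, 79] (no swap needed)
Insert 86:
  append 86 at index 3 → [95, 32, 79, 86]
  86 > parent 32 at index 1, swap → [95, 86, 79, 32]
Insert 10:
  append 10 at index 4 → [95, 86, 79, 32, 10] (no swap needed)
Insert 39:
  append 39 at index 5 → [95, 86, 79, 32, 10, 39] (no swap needed)
Insert 87:
  append 87 at index 6 → [95, 86, 79, 32, 10, 39, 87]
  87 > parent 79 at index 2, swap → [95, 86, 87, 32, 10, 39, 79]
Insert 73:
  append 73 at index 7 → [95, 86, 87, 32, 10, 39, 79, 73]
  73 > parent 32 at index 3, swap → [95, 86, 87, 73, 10, 39, 79, 32]
Insert 53:
  append 53 at index 8 → [95, 86, 87, 73, 10, 39, 79, 32, 53] (no swap needed)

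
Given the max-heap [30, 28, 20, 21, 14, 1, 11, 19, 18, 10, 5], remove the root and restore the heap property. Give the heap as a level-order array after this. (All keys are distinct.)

[28, 21, 20, 19, 14, 1, 11, 5, 18, 10]

remove root 30; move last element 5 to root → [5, 28, 20, 21, 14, 1, 11, 19, 18, 10]
5 vs larger child 28 at index 1, swap → [28, 5, 20, 21, 14, 1, 11, 19, 18, 10]
5 vs larger child 21 at index 3, swap → [28, 21, 20, 5, 14, 1, 11, 19, 18, 10]
5 vs larger child 19 at index 7, swap → [28, 21, 20, 19, 14, 1, 11, 5, 18, 10]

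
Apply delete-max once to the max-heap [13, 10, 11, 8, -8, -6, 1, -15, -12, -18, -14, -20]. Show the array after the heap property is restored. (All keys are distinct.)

[11, 10, 1, 8, -8, -6, -20, -15, -12, -18, -14]

remove root 13; move last element -20 to root → [-20, 10, 11, 8, -8, -6, 1, -15, -12, -18, -14]
-20 vs larger child 11 at index 2, swap → [11, 10, -20, 8, -8, -6, 1, -15, -12, -18, -14]
-20 vs larger child 1 at index 6, swap → [11, 10, 1, 8, -8, -6, -20, -15, -12, -18, -14]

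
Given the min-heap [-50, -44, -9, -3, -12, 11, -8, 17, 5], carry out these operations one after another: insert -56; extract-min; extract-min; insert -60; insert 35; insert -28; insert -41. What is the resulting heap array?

[-60, -44, -41, -12, -28, -9, -8, 17, -3, 35, 5, 11]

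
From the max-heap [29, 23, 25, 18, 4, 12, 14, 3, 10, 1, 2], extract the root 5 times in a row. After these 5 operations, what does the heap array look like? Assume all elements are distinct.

[12, 10, 2, 3, 4, 1]

extract-max #1 returns 29:
  remove root 29; move last element 2 to root → [2, 23, 25, 18, 4, 12, 14, 3, 10, 1]
  2 vs larger child 25 at index 2, swap → [25, 23, 2, 18, 4, 12, 14, 3, 10, 1]
  2 vs larger child 14 at index 6, swap → [25, 23, 14, 18, 4, 12, 2, 3, 10, 1]
extract-max #2 returns 25:
  remove root 25; move last element 1 to root → [1, 23, 14, 18, 4, 12, 2, 3, 10]
  1 vs larger child 23 at index 1, swap → [23, 1, 14, 18, 4, 12, 2, 3, 10]
  1 vs larger child 18 at index 3, swap → [23, 18, 14, 1, 4, 12, 2, 3, 10]
  1 vs larger child 10 at index 8, swap → [23, 18, 14, 10, 4, 12, 2, 3, 1]
extract-max #3 returns 23:
  remove root 23; move last element 1 to root → [1, 18, 14, 10, 4, 12, 2, 3]
  1 vs larger child 18 at index 1, swap → [18, 1, 14, 10, 4, 12, 2, 3]
  1 vs larger child 10 at index 3, swap → [18, 10, 14, 1, 4, 12, 2, 3]
  1 vs only child 3 at index 7, swap → [18, 10, 14, 3, 4, 12, 2, 1]
extract-max #4 returns 18:
  remove root 18; move last element 1 to root → [1, 10, 14, 3, 4, 12, 2]
  1 vs larger child 14 at index 2, swap → [14, 10, 1, 3, 4, 12, 2]
  1 vs larger child 12 at index 5, swap → [14, 10, 12, 3, 4, 1, 2]
extract-max #5 returns 14:
  remove root 14; move last element 2 to root → [2, 10, 12, 3, 4, 1]
  2 vs larger child 12 at index 2, swap → [12, 10, 2, 3, 4, 1]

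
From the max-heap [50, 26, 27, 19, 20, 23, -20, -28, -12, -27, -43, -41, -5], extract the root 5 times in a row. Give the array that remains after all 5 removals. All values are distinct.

[19, -12, -5, -28, -27, -43, -20, -41]

extract-max #1 returns 50:
  remove root 50; move last element -5 to root → [-5, 26, 27, 19, 20, 23, -20, -28, -12, -27, -43, -41]
  -5 vs larger child 27 at index 2, swap → [27, 26, -5, 19, 20, 23, -20, -28, -12, -27, -43, -41]
  -5 vs larger child 23 at index 5, swap → [27, 26, 23, 19, 20, -5, -20, -28, -12, -27, -43, -41]
extract-max #2 returns 27:
  remove root 27; move last element -41 to root → [-41, 26, 23, 19, 20, -5, -20, -28, -12, -27, -43]
  -41 vs larger child 26 at index 1, swap → [26, -41, 23, 19, 20, -5, -20, -28, -12, -27, -43]
  -41 vs larger child 20 at index 4, swap → [26, 20, 23, 19, -41, -5, -20, -28, -12, -27, -43]
  -41 vs larger child -27 at index 9, swap → [26, 20, 23, 19, -27, -5, -20, -28, -12, -41, -43]
extract-max #3 returns 26:
  remove root 26; move last element -43 to root → [-43, 20, 23, 19, -27, -5, -20, -28, -12, -41]
  -43 vs larger child 23 at index 2, swap → [23, 20, -43, 19, -27, -5, -20, -28, -12, -41]
  -43 vs larger child -5 at index 5, swap → [23, 20, -5, 19, -27, -43, -20, -28, -12, -41]
extract-max #4 returns 23:
  remove root 23; move last element -41 to root → [-41, 20, -5, 19, -27, -43, -20, -28, -12]
  -41 vs larger child 20 at index 1, swap → [20, -41, -5, 19, -27, -43, -20, -28, -12]
  -41 vs larger child 19 at index 3, swap → [20, 19, -5, -41, -27, -43, -20, -28, -12]
  -41 vs larger child -12 at index 8, swap → [20, 19, -5, -12, -27, -43, -20, -28, -41]
extract-max #5 returns 20:
  remove root 20; move last element -41 to root → [-41, 19, -5, -12, -27, -43, -20, -28]
  -41 vs larger child 19 at index 1, swap → [19, -41, -5, -12, -27, -43, -20, -28]
  -41 vs larger child -12 at index 3, swap → [19, -12, -5, -41, -27, -43, -20, -28]
  -41 vs only child -28 at index 7, swap → [19, -12, -5, -28, -27, -43, -20, -41]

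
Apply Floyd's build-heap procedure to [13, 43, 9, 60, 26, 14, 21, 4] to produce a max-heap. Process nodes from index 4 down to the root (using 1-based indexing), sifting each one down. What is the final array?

sift down from index 4: already satisfies heap property
sift down from index 3:
  9 vs larger child 21 at index 7, swap → [13, 43, 21, 60, 26, 14, 9, 4]
sift down from index 2:
  43 vs larger child 60 at index 4, swap → [13, 60, 21, 43, 26, 14, 9, 4]
sift down from index 1:
  13 vs larger child 60 at index 2, swap → [60, 13, 21, 43, 26, 14, 9, 4]
  13 vs larger child 43 at index 4, swap → [60, 43, 21, 13, 26, 14, 9, 4]

[60, 43, 21, 13, 26, 14, 9, 4]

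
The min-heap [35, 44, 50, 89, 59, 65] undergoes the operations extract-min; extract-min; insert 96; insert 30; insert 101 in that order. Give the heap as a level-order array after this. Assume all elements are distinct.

extract-min → returns 35:
  remove root 35; move last element 65 to root → [65, 44, 50, 89, 59]
  65 vs smaller child 44 at index 1, swap → [44, 65, 50, 89, 59]
  65 vs smaller child 59 at index 4, swap → [44, 59, 50, 89, 65]
extract-min → returns 44:
  remove root 44; move last element 65 to root → [65, 59, 50, 89]
  65 vs smaller child 50 at index 2, swap → [50, 59, 65, 89]
insert 96:
  append 96 at index 4 → [50, 59, 65, 89, 96] (no swap needed)
insert 30:
  append 30 at index 5 → [50, 59, 65, 89, 96, 30]
  30 < parent 65 at index 2, swap → [50, 59, 30, 89, 96, 65]
  30 < parent 50 at index 0, swap → [30, 59, 50, 89, 96, 65]
insert 101:
  append 101 at index 6 → [30, 59, 50, 89, 96, 65, 101] (no swap needed)

[30, 59, 50, 89, 96, 65, 101]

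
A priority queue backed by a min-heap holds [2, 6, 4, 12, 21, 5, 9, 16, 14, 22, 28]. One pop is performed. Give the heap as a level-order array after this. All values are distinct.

remove root 2; move last element 28 to root → [28, 6, 4, 12, 21, 5, 9, 16, 14, 22]
28 vs smaller child 4 at index 2, swap → [4, 6, 28, 12, 21, 5, 9, 16, 14, 22]
28 vs smaller child 5 at index 5, swap → [4, 6, 5, 12, 21, 28, 9, 16, 14, 22]

[4, 6, 5, 12, 21, 28, 9, 16, 14, 22]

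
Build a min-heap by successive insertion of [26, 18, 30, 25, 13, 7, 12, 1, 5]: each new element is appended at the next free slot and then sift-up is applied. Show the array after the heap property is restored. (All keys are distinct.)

Insert 26:
  append 26 at index 0 → [26] (no swap needed)
Insert 18:
  append 18 at index 1 → [26, 18]
  18 < parent 26 at index 0, swap → [18, 26]
Insert 30:
  append 30 at index 2 → [18, 26, 30] (no swap needed)
Insert 25:
  append 25 at index 3 → [18, 26, 30, 25]
  25 < parent 26 at index 1, swap → [18, 25, 30, 26]
Insert 13:
  append 13 at index 4 → [18, 25, 30, 26, 13]
  13 < parent 25 at index 1, swap → [18, 13, 30, 26, 25]
  13 < parent 18 at index 0, swap → [13, 18, 30, 26, 25]
Insert 7:
  append 7 at index 5 → [13, 18, 30, 26, 25, 7]
  7 < parent 30 at index 2, swap → [13, 18, 7, 26, 25, 30]
  7 < parent 13 at index 0, swap → [7, 18, 13, 26, 25, 30]
Insert 12:
  append 12 at index 6 → [7, 18, 13, 26, 25, 30, 12]
  12 < parent 13 at index 2, swap → [7, 18, 12, 26, 25, 30, 13]
Insert 1:
  append 1 at index 7 → [7, 18, 12, 26, 25, 30, 13, 1]
  1 < parent 26 at index 3, swap → [7, 18, 12, 1, 25, 30, 13, 26]
  1 < parent 18 at index 1, swap → [7, 1, 12, 18, 25, 30, 13, 26]
  1 < parent 7 at index 0, swap → [1, 7, 12, 18, 25, 30, 13, 26]
Insert 5:
  append 5 at index 8 → [1, 7, 12, 18, 25, 30, 13, 26, 5]
  5 < parent 18 at index 3, swap → [1, 7, 12, 5, 25, 30, 13, 26, 18]
  5 < parent 7 at index 1, swap → [1, 5, 12, 7, 25, 30, 13, 26, 18]

[1, 5, 12, 7, 25, 30, 13, 26, 18]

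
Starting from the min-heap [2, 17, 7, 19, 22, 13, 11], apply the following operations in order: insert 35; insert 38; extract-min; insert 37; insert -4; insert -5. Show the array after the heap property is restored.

[-5, -4, 11, 19, 7, 13, 38, 35, 37, 22, 17]

insert 35:
  append 35 at index 7 → [2, 17, 7, 19, 22, 13, 11, 35] (no swap needed)
insert 38:
  append 38 at index 8 → [2, 17, 7, 19, 22, 13, 11, 35, 38] (no swap needed)
extract-min → returns 2:
  remove root 2; move last element 38 to root → [38, 17, 7, 19, 22, 13, 11, 35]
  38 vs smaller child 7 at index 2, swap → [7, 17, 38, 19, 22, 13, 11, 35]
  38 vs smaller child 11 at index 6, swap → [7, 17, 11, 19, 22, 13, 38, 35]
insert 37:
  append 37 at index 8 → [7, 17, 11, 19, 22, 13, 38, 35, 37] (no swap needed)
insert -4:
  append -4 at index 9 → [7, 17, 11, 19, 22, 13, 38, 35, 37, -4]
  -4 < parent 22 at index 4, swap → [7, 17, 11, 19, -4, 13, 38, 35, 37, 22]
  -4 < parent 17 at index 1, swap → [7, -4, 11, 19, 17, 13, 38, 35, 37, 22]
  -4 < parent 7 at index 0, swap → [-4, 7, 11, 19, 17, 13, 38, 35, 37, 22]
insert -5:
  append -5 at index 10 → [-4, 7, 11, 19, 17, 13, 38, 35, 37, 22, -5]
  -5 < parent 17 at index 4, swap → [-4, 7, 11, 19, -5, 13, 38, 35, 37, 22, 17]
  -5 < parent 7 at index 1, swap → [-4, -5, 11, 19, 7, 13, 38, 35, 37, 22, 17]
  -5 < parent -4 at index 0, swap → [-5, -4, 11, 19, 7, 13, 38, 35, 37, 22, 17]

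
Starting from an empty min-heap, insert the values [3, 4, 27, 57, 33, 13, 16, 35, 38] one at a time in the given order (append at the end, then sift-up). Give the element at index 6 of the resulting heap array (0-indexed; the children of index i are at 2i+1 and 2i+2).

16

Insert 3:
  append 3 at index 0 → [3] (no swap needed)
Insert 4:
  append 4 at index 1 → [3, 4] (no swap needed)
Insert 27:
  append 27 at index 2 → [3, 4, 27] (no swap needed)
Insert 57:
  append 57 at index 3 → [3, 4, 27, 57] (no swap needed)
Insert 33:
  append 33 at index 4 → [3, 4, 27, 57, 33] (no swap needed)
Insert 13:
  append 13 at index 5 → [3, 4, 27, 57, 33, 13]
  13 < parent 27 at index 2, swap → [3, 4, 13, 57, 33, 27]
Insert 16:
  append 16 at index 6 → [3, 4, 13, 57, 33, 27, 16] (no swap needed)
Insert 35:
  append 35 at index 7 → [3, 4, 13, 57, 33, 27, 16, 35]
  35 < parent 57 at index 3, swap → [3, 4, 13, 35, 33, 27, 16, 57]
Insert 38:
  append 38 at index 8 → [3, 4, 13, 35, 33, 27, 16, 57, 38] (no swap needed)
resulting array: [3, 4, 13, 35, 33, 27, 16, 57, 38]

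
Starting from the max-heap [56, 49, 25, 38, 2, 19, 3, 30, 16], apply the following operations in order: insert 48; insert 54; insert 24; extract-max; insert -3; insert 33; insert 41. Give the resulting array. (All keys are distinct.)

insert 48:
  append 48 at index 9 → [56, 49, 25, 38, 2, 19, 3, 30, 16, 48]
  48 > parent 2 at index 4, swap → [56, 49, 25, 38, 48, 19, 3, 30, 16, 2]
insert 54:
  append 54 at index 10 → [56, 49, 25, 38, 48, 19, 3, 30, 16, 2, 54]
  54 > parent 48 at index 4, swap → [56, 49, 25, 38, 54, 19, 3, 30, 16, 2, 48]
  54 > parent 49 at index 1, swap → [56, 54, 25, 38, 49, 19, 3, 30, 16, 2, 48]
insert 24:
  append 24 at index 11 → [56, 54, 25, 38, 49, 19, 3, 30, 16, 2, 48, 24]
  24 > parent 19 at index 5, swap → [56, 54, 25, 38, 49, 24, 3, 30, 16, 2, 48, 19]
extract-max → returns 56:
  remove root 56; move last element 19 to root → [19, 54, 25, 38, 49, 24, 3, 30, 16, 2, 48]
  19 vs larger child 54 at index 1, swap → [54, 19, 25, 38, 49, 24, 3, 30, 16, 2, 48]
  19 vs larger child 49 at index 4, swap → [54, 49, 25, 38, 19, 24, 3, 30, 16, 2, 48]
  19 vs larger child 48 at index 10, swap → [54, 49, 25, 38, 48, 24, 3, 30, 16, 2, 19]
insert -3:
  append -3 at index 11 → [54, 49, 25, 38, 48, 24, 3, 30, 16, 2, 19, -3] (no swap needed)
insert 33:
  append 33 at index 12 → [54, 49, 25, 38, 48, 24, 3, 30, 16, 2, 19, -3, 33]
  33 > parent 24 at index 5, swap → [54, 49, 25, 38, 48, 33, 3, 30, 16, 2, 19, -3, 24]
  33 > parent 25 at index 2, swap → [54, 49, 33, 38, 48, 25, 3, 30, 16, 2, 19, -3, 24]
insert 41:
  append 41 at index 13 → [54, 49, 33, 38, 48, 25, 3, 30, 16, 2, 19, -3, 24, 41]
  41 > parent 3 at index 6, swap → [54, 49, 33, 38, 48, 25, 41, 30, 16, 2, 19, -3, 24, 3]
  41 > parent 33 at index 2, swap → [54, 49, 41, 38, 48, 25, 33, 30, 16, 2, 19, -3, 24, 3]

[54, 49, 41, 38, 48, 25, 33, 30, 16, 2, 19, -3, 24, 3]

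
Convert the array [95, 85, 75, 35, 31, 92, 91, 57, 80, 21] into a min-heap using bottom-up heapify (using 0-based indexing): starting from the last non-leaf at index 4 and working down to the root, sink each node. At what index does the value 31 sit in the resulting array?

sift down from index 4:
  31 vs only child 21 at index 9, swap → [95, 85, 75, 35, 21, 92, 91, 57, 80, 31]
sift down from index 3: already satisfies heap property
sift down from index 2: already satisfies heap property
sift down from index 1:
  85 vs smaller child 21 at index 4, swap → [95, 21, 75, 35, 85, 92, 91, 57, 80, 31]
  85 vs only child 31 at index 9, swap → [95, 21, 75, 35, 31, 92, 91, 57, 80, 85]
sift down from index 0:
  95 vs smaller child 21 at index 1, swap → [21, 95, 75, 35, 31, 92, 91, 57, 80, 85]
  95 vs smaller child 31 at index 4, swap → [21, 31, 75, 35, 95, 92, 91, 57, 80, 85]
  95 vs only child 85 at index 9, swap → [21, 31, 75, 35, 85, 92, 91, 57, 80, 95]
resulting array: [21, 31, 75, 35, 85, 92, 91, 57, 80, 95]

1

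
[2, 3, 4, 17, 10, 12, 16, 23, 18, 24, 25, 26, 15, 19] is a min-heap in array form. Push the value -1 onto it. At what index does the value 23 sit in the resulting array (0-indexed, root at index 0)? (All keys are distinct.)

7

append -1 at index 14 → [2, 3, 4, 17, 10, 12, 16, 23, 18, 24, 25, 26, 15, 19, -1]
-1 < parent 16 at index 6, swap → [2, 3, 4, 17, 10, 12, -1, 23, 18, 24, 25, 26, 15, 19, 16]
-1 < parent 4 at index 2, swap → [2, 3, -1, 17, 10, 12, 4, 23, 18, 24, 25, 26, 15, 19, 16]
-1 < parent 2 at index 0, swap → [-1, 3, 2, 17, 10, 12, 4, 23, 18, 24, 25, 26, 15, 19, 16]
resulting array: [-1, 3, 2, 17, 10, 12, 4, 23, 18, 24, 25, 26, 15, 19, 16]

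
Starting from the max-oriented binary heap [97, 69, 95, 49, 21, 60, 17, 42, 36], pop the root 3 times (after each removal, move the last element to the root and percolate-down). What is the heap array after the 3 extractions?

[60, 49, 36, 42, 21, 17]

extract-max #1 returns 97:
  remove root 97; move last element 36 to root → [36, 69, 95, 49, 21, 60, 17, 42]
  36 vs larger child 95 at index 2, swap → [95, 69, 36, 49, 21, 60, 17, 42]
  36 vs larger child 60 at index 5, swap → [95, 69, 60, 49, 21, 36, 17, 42]
extract-max #2 returns 95:
  remove root 95; move last element 42 to root → [42, 69, 60, 49, 21, 36, 17]
  42 vs larger child 69 at index 1, swap → [69, 42, 60, 49, 21, 36, 17]
  42 vs larger child 49 at index 3, swap → [69, 49, 60, 42, 21, 36, 17]
extract-max #3 returns 69:
  remove root 69; move last element 17 to root → [17, 49, 60, 42, 21, 36]
  17 vs larger child 60 at index 2, swap → [60, 49, 17, 42, 21, 36]
  17 vs only child 36 at index 5, swap → [60, 49, 36, 42, 21, 17]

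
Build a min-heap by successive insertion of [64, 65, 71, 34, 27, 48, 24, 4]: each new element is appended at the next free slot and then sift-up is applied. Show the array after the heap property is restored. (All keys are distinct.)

[4, 24, 27, 34, 64, 71, 48, 65]

Insert 64:
  append 64 at index 0 → [64] (no swap needed)
Insert 65:
  append 65 at index 1 → [64, 65] (no swap needed)
Insert 71:
  append 71 at index 2 → [64, 65, 71] (no swap needed)
Insert 34:
  append 34 at index 3 → [64, 65, 71, 34]
  34 < parent 65 at index 1, swap → [64, 34, 71, 65]
  34 < parent 64 at index 0, swap → [34, 64, 71, 65]
Insert 27:
  append 27 at index 4 → [34, 64, 71, 65, 27]
  27 < parent 64 at index 1, swap → [34, 27, 71, 65, 64]
  27 < parent 34 at index 0, swap → [27, 34, 71, 65, 64]
Insert 48:
  append 48 at index 5 → [27, 34, 71, 65, 64, 48]
  48 < parent 71 at index 2, swap → [27, 34, 48, 65, 64, 71]
Insert 24:
  append 24 at index 6 → [27, 34, 48, 65, 64, 71, 24]
  24 < parent 48 at index 2, swap → [27, 34, 24, 65, 64, 71, 48]
  24 < parent 27 at index 0, swap → [24, 34, 27, 65, 64, 71, 48]
Insert 4:
  append 4 at index 7 → [24, 34, 27, 65, 64, 71, 48, 4]
  4 < parent 65 at index 3, swap → [24, 34, 27, 4, 64, 71, 48, 65]
  4 < parent 34 at index 1, swap → [24, 4, 27, 34, 64, 71, 48, 65]
  4 < parent 24 at index 0, swap → [4, 24, 27, 34, 64, 71, 48, 65]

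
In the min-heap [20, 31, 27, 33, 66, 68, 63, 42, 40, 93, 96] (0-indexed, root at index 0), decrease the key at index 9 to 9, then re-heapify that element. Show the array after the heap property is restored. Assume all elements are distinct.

[9, 20, 27, 33, 31, 68, 63, 42, 40, 66, 96]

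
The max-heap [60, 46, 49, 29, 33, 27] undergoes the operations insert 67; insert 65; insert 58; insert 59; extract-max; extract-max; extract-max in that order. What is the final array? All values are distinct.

[59, 58, 49, 29, 33, 27, 46]

insert 67:
  append 67 at index 6 → [60, 46, 49, 29, 33, 27, 67]
  67 > parent 49 at index 2, swap → [60, 46, 67, 29, 33, 27, 49]
  67 > parent 60 at index 0, swap → [67, 46, 60, 29, 33, 27, 49]
insert 65:
  append 65 at index 7 → [67, 46, 60, 29, 33, 27, 49, 65]
  65 > parent 29 at index 3, swap → [67, 46, 60, 65, 33, 27, 49, 29]
  65 > parent 46 at index 1, swap → [67, 65, 60, 46, 33, 27, 49, 29]
insert 58:
  append 58 at index 8 → [67, 65, 60, 46, 33, 27, 49, 29, 58]
  58 > parent 46 at index 3, swap → [67, 65, 60, 58, 33, 27, 49, 29, 46]
insert 59:
  append 59 at index 9 → [67, 65, 60, 58, 33, 27, 49, 29, 46, 59]
  59 > parent 33 at index 4, swap → [67, 65, 60, 58, 59, 27, 49, 29, 46, 33]
extract-max → returns 67:
  remove root 67; move last element 33 to root → [33, 65, 60, 58, 59, 27, 49, 29, 46]
  33 vs larger child 65 at index 1, swap → [65, 33, 60, 58, 59, 27, 49, 29, 46]
  33 vs larger child 59 at index 4, swap → [65, 59, 60, 58, 33, 27, 49, 29, 46]
extract-max → returns 65:
  remove root 65; move last element 46 to root → [46, 59, 60, 58, 33, 27, 49, 29]
  46 vs larger child 60 at index 2, swap → [60, 59, 46, 58, 33, 27, 49, 29]
  46 vs larger child 49 at index 6, swap → [60, 59, 49, 58, 33, 27, 46, 29]
extract-max → returns 60:
  remove root 60; move last element 29 to root → [29, 59, 49, 58, 33, 27, 46]
  29 vs larger child 59 at index 1, swap → [59, 29, 49, 58, 33, 27, 46]
  29 vs larger child 58 at index 3, swap → [59, 58, 49, 29, 33, 27, 46]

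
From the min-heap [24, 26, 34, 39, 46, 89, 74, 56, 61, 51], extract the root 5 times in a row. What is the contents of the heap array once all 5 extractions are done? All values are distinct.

[51, 56, 61, 74, 89]

extract-min #1 returns 24:
  remove root 24; move last element 51 to root → [51, 26, 34, 39, 46, 89, 74, 56, 61]
  51 vs smaller child 26 at index 1, swap → [26, 51, 34, 39, 46, 89, 74, 56, 61]
  51 vs smaller child 39 at index 3, swap → [26, 39, 34, 51, 46, 89, 74, 56, 61]
extract-min #2 returns 26:
  remove root 26; move last element 61 to root → [61, 39, 34, 51, 46, 89, 74, 56]
  61 vs smaller child 34 at index 2, swap → [34, 39, 61, 51, 46, 89, 74, 56]
extract-min #3 returns 34:
  remove root 34; move last element 56 to root → [56, 39, 61, 51, 46, 89, 74]
  56 vs smaller child 39 at index 1, swap → [39, 56, 61, 51, 46, 89, 74]
  56 vs smaller child 46 at index 4, swap → [39, 46, 61, 51, 56, 89, 74]
extract-min #4 returns 39:
  remove root 39; move last element 74 to root → [74, 46, 61, 51, 56, 89]
  74 vs smaller child 46 at index 1, swap → [46, 74, 61, 51, 56, 89]
  74 vs smaller child 51 at index 3, swap → [46, 51, 61, 74, 56, 89]
extract-min #5 returns 46:
  remove root 46; move last element 89 to root → [89, 51, 61, 74, 56]
  89 vs smaller child 51 at index 1, swap → [51, 89, 61, 74, 56]
  89 vs smaller child 56 at index 4, swap → [51, 56, 61, 74, 89]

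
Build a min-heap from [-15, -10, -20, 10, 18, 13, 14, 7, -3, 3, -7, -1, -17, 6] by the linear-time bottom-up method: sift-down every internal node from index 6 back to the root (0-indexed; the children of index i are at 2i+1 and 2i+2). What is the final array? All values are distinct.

[-20, -10, -17, -3, -7, -15, 6, 7, 10, 3, 18, -1, 13, 14]

sift down from index 6:
  14 vs only child 6 at index 13, swap → [-15, -10, -20, 10, 18, 13, 6, 7, -3, 3, -7, -1, -17, 14]
sift down from index 5:
  13 vs smaller child -17 at index 12, swap → [-15, -10, -20, 10, 18, -17, 6, 7, -3, 3, -7, -1, 13, 14]
sift down from index 4:
  18 vs smaller child -7 at index 10, swap → [-15, -10, -20, 10, -7, -17, 6, 7, -3, 3, 18, -1, 13, 14]
sift down from index 3:
  10 vs smaller child -3 at index 8, swap → [-15, -10, -20, -3, -7, -17, 6, 7, 10, 3, 18, -1, 13, 14]
sift down from index 2: already satisfies heap property
sift down from index 1: already satisfies heap property
sift down from index 0:
  -15 vs smaller child -20 at index 2, swap → [-20, -10, -15, -3, -7, -17, 6, 7, 10, 3, 18, -1, 13, 14]
  -15 vs smaller child -17 at index 5, swap → [-20, -10, -17, -3, -7, -15, 6, 7, 10, 3, 18, -1, 13, 14]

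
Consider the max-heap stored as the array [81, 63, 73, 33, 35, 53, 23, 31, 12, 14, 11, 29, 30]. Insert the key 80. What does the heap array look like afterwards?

append 80 at index 13 → [81, 63, 73, 33, 35, 53, 23, 31, 12, 14, 11, 29, 30, 80]
80 > parent 23 at index 6, swap → [81, 63, 73, 33, 35, 53, 80, 31, 12, 14, 11, 29, 30, 23]
80 > parent 73 at index 2, swap → [81, 63, 80, 33, 35, 53, 73, 31, 12, 14, 11, 29, 30, 23]

[81, 63, 80, 33, 35, 53, 73, 31, 12, 14, 11, 29, 30, 23]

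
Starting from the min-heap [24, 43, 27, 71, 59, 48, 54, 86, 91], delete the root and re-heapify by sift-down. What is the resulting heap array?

[27, 43, 48, 71, 59, 91, 54, 86]

remove root 24; move last element 91 to root → [91, 43, 27, 71, 59, 48, 54, 86]
91 vs smaller child 27 at index 2, swap → [27, 43, 91, 71, 59, 48, 54, 86]
91 vs smaller child 48 at index 5, swap → [27, 43, 48, 71, 59, 91, 54, 86]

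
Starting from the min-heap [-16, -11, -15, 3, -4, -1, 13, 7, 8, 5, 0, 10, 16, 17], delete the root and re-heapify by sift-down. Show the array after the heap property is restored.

[-15, -11, -1, 3, -4, 10, 13, 7, 8, 5, 0, 17, 16]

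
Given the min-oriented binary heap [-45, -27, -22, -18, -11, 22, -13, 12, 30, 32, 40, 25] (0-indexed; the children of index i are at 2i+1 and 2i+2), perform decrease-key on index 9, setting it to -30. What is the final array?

set index 9 from 32 to -30 → [-45, -27, -22, -18, -11, 22, -13, 12, 30, -30, 40, 25]
-30 < parent -11 at index 4, swap → [-45, -27, -22, -18, -30, 22, -13, 12, 30, -11, 40, 25]
-30 < parent -27 at index 1, swap → [-45, -30, -22, -18, -27, 22, -13, 12, 30, -11, 40, 25]

[-45, -30, -22, -18, -27, 22, -13, 12, 30, -11, 40, 25]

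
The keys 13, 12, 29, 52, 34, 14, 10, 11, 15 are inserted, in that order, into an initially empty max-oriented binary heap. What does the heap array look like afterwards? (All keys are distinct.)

[52, 34, 14, 15, 29, 13, 10, 11, 12]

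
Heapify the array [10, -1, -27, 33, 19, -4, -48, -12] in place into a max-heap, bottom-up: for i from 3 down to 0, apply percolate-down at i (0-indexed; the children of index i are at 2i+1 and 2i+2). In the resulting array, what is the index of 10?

sift down from index 3: already satisfies heap property
sift down from index 2:
  -27 vs larger child -4 at index 5, swap → [10, -1, -4, 33, 19, -27, -48, -12]
sift down from index 1:
  -1 vs larger child 33 at index 3, swap → [10, 33, -4, -1, 19, -27, -48, -12]
sift down from index 0:
  10 vs larger child 33 at index 1, swap → [33, 10, -4, -1, 19, -27, -48, -12]
  10 vs larger child 19 at index 4, swap → [33, 19, -4, -1, 10, -27, -48, -12]
resulting array: [33, 19, -4, -1, 10, -27, -48, -12]

4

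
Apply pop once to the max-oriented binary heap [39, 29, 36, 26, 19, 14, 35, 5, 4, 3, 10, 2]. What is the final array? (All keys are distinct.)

[36, 29, 35, 26, 19, 14, 2, 5, 4, 3, 10]

remove root 39; move last element 2 to root → [2, 29, 36, 26, 19, 14, 35, 5, 4, 3, 10]
2 vs larger child 36 at index 2, swap → [36, 29, 2, 26, 19, 14, 35, 5, 4, 3, 10]
2 vs larger child 35 at index 6, swap → [36, 29, 35, 26, 19, 14, 2, 5, 4, 3, 10]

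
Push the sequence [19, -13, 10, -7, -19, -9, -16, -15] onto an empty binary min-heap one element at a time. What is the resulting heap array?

Insert 19:
  append 19 at index 0 → [19] (no swap needed)
Insert -13:
  append -13 at index 1 → [19, -13]
  -13 < parent 19 at index 0, swap → [-13, 19]
Insert 10:
  append 10 at index 2 → [-13, 19, 10] (no swap needed)
Insert -7:
  append -7 at index 3 → [-13, 19, 10, -7]
  -7 < parent 19 at index 1, swap → [-13, -7, 10, 19]
Insert -19:
  append -19 at index 4 → [-13, -7, 10, 19, -19]
  -19 < parent -7 at index 1, swap → [-13, -19, 10, 19, -7]
  -19 < parent -13 at index 0, swap → [-19, -13, 10, 19, -7]
Insert -9:
  append -9 at index 5 → [-19, -13, 10, 19, -7, -9]
  -9 < parent 10 at index 2, swap → [-19, -13, -9, 19, -7, 10]
Insert -16:
  append -16 at index 6 → [-19, -13, -9, 19, -7, 10, -16]
  -16 < parent -9 at index 2, swap → [-19, -13, -16, 19, -7, 10, -9]
Insert -15:
  append -15 at index 7 → [-19, -13, -16, 19, -7, 10, -9, -15]
  -15 < parent 19 at index 3, swap → [-19, -13, -16, -15, -7, 10, -9, 19]
  -15 < parent -13 at index 1, swap → [-19, -15, -16, -13, -7, 10, -9, 19]

[-19, -15, -16, -13, -7, 10, -9, 19]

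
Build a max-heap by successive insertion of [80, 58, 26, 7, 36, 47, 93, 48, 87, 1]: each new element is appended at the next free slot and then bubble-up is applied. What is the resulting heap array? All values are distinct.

Insert 80:
  append 80 at index 0 → [80] (no swap needed)
Insert 58:
  append 58 at index 1 → [80, 58] (no swap needed)
Insert 26:
  append 26 at index 2 → [80, 58, 26] (no swap needed)
Insert 7:
  append 7 at index 3 → [80, 58, 26, 7] (no swap needed)
Insert 36:
  append 36 at index 4 → [80, 58, 26, 7, 36] (no swap needed)
Insert 47:
  append 47 at index 5 → [80, 58, 26, 7, 36, 47]
  47 > parent 26 at index 2, swap → [80, 58, 47, 7, 36, 26]
Insert 93:
  append 93 at index 6 → [80, 58, 47, 7, 36, 26, 93]
  93 > parent 47 at index 2, swap → [80, 58, 93, 7, 36, 26, 47]
  93 > parent 80 at index 0, swap → [93, 58, 80, 7, 36, 26, 47]
Insert 48:
  append 48 at index 7 → [93, 58, 80, 7, 36, 26, 47, 48]
  48 > parent 7 at index 3, swap → [93, 58, 80, 48, 36, 26, 47, 7]
Insert 87:
  append 87 at index 8 → [93, 58, 80, 48, 36, 26, 47, 7, 87]
  87 > parent 48 at index 3, swap → [93, 58, 80, 87, 36, 26, 47, 7, 48]
  87 > parent 58 at index 1, swap → [93, 87, 80, 58, 36, 26, 47, 7, 48]
Insert 1:
  append 1 at index 9 → [93, 87, 80, 58, 36, 26, 47, 7, 48, 1] (no swap needed)

[93, 87, 80, 58, 36, 26, 47, 7, 48, 1]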